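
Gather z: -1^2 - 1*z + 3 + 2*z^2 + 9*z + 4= 2*z^2 + 8*z + 6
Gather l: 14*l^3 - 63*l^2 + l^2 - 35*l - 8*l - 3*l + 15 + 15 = 14*l^3 - 62*l^2 - 46*l + 30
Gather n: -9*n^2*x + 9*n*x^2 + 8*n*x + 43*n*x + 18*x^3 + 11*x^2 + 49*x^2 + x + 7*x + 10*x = -9*n^2*x + n*(9*x^2 + 51*x) + 18*x^3 + 60*x^2 + 18*x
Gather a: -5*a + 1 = 1 - 5*a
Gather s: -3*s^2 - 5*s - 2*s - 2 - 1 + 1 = -3*s^2 - 7*s - 2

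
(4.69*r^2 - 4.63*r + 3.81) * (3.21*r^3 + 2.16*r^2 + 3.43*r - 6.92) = 15.0549*r^5 - 4.7319*r^4 + 18.316*r^3 - 40.1061*r^2 + 45.1079*r - 26.3652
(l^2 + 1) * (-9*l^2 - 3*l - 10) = -9*l^4 - 3*l^3 - 19*l^2 - 3*l - 10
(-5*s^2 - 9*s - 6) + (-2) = -5*s^2 - 9*s - 8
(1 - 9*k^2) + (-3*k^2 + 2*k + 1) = -12*k^2 + 2*k + 2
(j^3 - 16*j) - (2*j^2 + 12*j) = j^3 - 2*j^2 - 28*j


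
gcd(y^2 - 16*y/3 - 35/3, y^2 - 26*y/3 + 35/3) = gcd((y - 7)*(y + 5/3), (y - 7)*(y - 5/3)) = y - 7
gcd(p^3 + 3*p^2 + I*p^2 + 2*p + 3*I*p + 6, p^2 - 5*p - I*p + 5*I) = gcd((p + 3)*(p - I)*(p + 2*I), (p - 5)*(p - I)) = p - I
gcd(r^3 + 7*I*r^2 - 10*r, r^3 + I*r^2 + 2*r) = r^2 + 2*I*r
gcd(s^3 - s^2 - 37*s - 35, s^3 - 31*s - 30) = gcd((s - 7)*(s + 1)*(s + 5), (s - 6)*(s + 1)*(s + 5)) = s^2 + 6*s + 5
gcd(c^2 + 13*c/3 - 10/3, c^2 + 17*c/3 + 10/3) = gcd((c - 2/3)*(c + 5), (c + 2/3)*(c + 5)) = c + 5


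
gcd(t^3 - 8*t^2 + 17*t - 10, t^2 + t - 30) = t - 5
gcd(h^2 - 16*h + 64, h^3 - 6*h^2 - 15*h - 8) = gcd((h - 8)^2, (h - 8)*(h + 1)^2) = h - 8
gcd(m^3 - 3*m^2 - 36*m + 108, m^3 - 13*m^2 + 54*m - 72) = m^2 - 9*m + 18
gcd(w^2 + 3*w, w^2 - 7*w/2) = w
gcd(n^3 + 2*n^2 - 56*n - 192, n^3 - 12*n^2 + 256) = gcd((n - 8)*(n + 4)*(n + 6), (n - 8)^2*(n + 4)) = n^2 - 4*n - 32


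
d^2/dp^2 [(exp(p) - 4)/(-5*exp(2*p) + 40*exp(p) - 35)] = (-8*(1 - exp(p))*(exp(p) - 4)*(exp(2*p) - 8*exp(p) + 7) - 8*(exp(p) - 4)^3*exp(p) - (exp(2*p) - 8*exp(p) + 7)^2)*exp(p)/(5*(exp(2*p) - 8*exp(p) + 7)^3)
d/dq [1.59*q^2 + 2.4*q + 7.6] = 3.18*q + 2.4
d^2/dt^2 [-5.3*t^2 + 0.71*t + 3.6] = -10.6000000000000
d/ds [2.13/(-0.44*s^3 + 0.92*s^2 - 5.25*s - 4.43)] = (2.8116*s^2 - 3.9192*s + 11.1825)/(0.44*s^3 - 0.92*s^2 + 5.25*s + 4.43)^2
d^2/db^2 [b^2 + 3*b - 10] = 2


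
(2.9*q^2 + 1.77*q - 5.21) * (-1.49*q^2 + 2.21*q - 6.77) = -4.321*q^4 + 3.7717*q^3 - 7.9584*q^2 - 23.497*q + 35.2717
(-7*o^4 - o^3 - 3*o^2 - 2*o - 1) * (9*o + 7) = -63*o^5 - 58*o^4 - 34*o^3 - 39*o^2 - 23*o - 7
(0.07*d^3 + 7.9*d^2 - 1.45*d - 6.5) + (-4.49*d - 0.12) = 0.07*d^3 + 7.9*d^2 - 5.94*d - 6.62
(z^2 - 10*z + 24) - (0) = z^2 - 10*z + 24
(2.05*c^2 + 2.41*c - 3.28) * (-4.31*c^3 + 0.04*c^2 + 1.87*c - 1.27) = -8.8355*c^5 - 10.3051*c^4 + 18.0667*c^3 + 1.772*c^2 - 9.1943*c + 4.1656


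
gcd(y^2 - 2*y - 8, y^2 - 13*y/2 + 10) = y - 4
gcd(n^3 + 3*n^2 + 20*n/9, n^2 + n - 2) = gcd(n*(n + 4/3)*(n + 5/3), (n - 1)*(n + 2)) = 1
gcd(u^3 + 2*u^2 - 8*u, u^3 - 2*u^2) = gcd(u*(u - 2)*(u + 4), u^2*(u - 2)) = u^2 - 2*u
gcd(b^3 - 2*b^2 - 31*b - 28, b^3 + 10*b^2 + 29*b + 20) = b^2 + 5*b + 4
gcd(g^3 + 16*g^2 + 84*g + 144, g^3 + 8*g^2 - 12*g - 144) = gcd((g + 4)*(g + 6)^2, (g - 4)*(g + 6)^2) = g^2 + 12*g + 36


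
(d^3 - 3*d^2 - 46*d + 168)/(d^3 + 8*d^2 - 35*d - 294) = (d - 4)/(d + 7)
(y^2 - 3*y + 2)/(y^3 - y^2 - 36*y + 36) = (y - 2)/(y^2 - 36)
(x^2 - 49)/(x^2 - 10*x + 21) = (x + 7)/(x - 3)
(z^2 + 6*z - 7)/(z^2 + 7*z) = (z - 1)/z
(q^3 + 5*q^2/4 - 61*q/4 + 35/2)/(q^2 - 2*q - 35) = (4*q^2 - 15*q + 14)/(4*(q - 7))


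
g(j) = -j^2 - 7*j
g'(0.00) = -7.00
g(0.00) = 0.00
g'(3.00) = -13.00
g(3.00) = -30.00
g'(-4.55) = 2.10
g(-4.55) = 11.15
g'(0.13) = -7.26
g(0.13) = -0.93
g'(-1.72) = -3.56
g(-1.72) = 9.08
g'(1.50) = -10.00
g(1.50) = -12.75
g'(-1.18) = -4.64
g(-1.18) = 6.87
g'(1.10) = -9.20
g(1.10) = -8.91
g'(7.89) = -22.78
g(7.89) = -117.48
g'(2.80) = -12.60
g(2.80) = -27.44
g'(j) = -2*j - 7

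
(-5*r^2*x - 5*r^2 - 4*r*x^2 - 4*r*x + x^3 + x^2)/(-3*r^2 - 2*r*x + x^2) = (-5*r*x - 5*r + x^2 + x)/(-3*r + x)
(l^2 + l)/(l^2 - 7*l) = (l + 1)/(l - 7)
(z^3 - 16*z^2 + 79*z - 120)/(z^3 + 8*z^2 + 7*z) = (z^3 - 16*z^2 + 79*z - 120)/(z*(z^2 + 8*z + 7))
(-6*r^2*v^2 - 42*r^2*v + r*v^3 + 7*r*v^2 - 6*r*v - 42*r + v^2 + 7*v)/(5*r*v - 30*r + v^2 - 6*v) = (-6*r^2*v^2 - 42*r^2*v + r*v^3 + 7*r*v^2 - 6*r*v - 42*r + v^2 + 7*v)/(5*r*v - 30*r + v^2 - 6*v)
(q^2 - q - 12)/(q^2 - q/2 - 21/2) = 2*(q - 4)/(2*q - 7)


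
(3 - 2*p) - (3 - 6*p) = 4*p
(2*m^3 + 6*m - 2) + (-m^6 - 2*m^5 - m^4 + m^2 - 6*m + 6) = -m^6 - 2*m^5 - m^4 + 2*m^3 + m^2 + 4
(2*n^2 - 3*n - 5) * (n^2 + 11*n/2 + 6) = 2*n^4 + 8*n^3 - 19*n^2/2 - 91*n/2 - 30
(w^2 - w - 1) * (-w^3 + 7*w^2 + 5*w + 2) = -w^5 + 8*w^4 - w^3 - 10*w^2 - 7*w - 2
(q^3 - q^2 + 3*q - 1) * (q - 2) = q^4 - 3*q^3 + 5*q^2 - 7*q + 2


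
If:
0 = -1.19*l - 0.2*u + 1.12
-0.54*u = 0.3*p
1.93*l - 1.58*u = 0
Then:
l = 0.78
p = -1.72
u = 0.95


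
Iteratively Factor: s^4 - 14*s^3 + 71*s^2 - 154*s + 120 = (s - 4)*(s^3 - 10*s^2 + 31*s - 30) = (s - 4)*(s - 3)*(s^2 - 7*s + 10) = (s - 4)*(s - 3)*(s - 2)*(s - 5)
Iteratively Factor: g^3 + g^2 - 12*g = (g)*(g^2 + g - 12) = g*(g + 4)*(g - 3)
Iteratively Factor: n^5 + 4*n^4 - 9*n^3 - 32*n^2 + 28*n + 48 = (n + 1)*(n^4 + 3*n^3 - 12*n^2 - 20*n + 48) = (n - 2)*(n + 1)*(n^3 + 5*n^2 - 2*n - 24) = (n - 2)*(n + 1)*(n + 3)*(n^2 + 2*n - 8) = (n - 2)^2*(n + 1)*(n + 3)*(n + 4)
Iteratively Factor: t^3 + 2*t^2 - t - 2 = (t - 1)*(t^2 + 3*t + 2) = (t - 1)*(t + 2)*(t + 1)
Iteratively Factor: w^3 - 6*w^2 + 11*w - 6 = (w - 3)*(w^2 - 3*w + 2) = (w - 3)*(w - 1)*(w - 2)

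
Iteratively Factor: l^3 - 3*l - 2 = (l + 1)*(l^2 - l - 2) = (l + 1)^2*(l - 2)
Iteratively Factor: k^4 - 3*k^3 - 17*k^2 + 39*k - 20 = (k + 4)*(k^3 - 7*k^2 + 11*k - 5) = (k - 5)*(k + 4)*(k^2 - 2*k + 1) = (k - 5)*(k - 1)*(k + 4)*(k - 1)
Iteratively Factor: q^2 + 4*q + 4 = (q + 2)*(q + 2)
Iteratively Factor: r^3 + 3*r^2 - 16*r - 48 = (r - 4)*(r^2 + 7*r + 12) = (r - 4)*(r + 4)*(r + 3)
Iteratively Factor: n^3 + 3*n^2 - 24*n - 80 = (n + 4)*(n^2 - n - 20) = (n + 4)^2*(n - 5)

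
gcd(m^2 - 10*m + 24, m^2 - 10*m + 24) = m^2 - 10*m + 24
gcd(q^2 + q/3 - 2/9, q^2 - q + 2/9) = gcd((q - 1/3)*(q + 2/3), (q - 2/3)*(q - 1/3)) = q - 1/3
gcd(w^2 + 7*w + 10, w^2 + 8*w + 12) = w + 2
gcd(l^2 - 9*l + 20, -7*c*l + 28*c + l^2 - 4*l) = l - 4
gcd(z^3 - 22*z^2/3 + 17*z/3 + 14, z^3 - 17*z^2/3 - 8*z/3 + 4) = z^2 - 5*z - 6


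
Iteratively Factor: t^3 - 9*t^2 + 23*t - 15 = (t - 5)*(t^2 - 4*t + 3) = (t - 5)*(t - 1)*(t - 3)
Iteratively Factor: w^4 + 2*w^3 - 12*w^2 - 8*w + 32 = (w - 2)*(w^3 + 4*w^2 - 4*w - 16) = (w - 2)*(w + 4)*(w^2 - 4) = (w - 2)*(w + 2)*(w + 4)*(w - 2)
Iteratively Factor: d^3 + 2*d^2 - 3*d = (d)*(d^2 + 2*d - 3) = d*(d - 1)*(d + 3)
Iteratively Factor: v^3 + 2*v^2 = (v)*(v^2 + 2*v) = v*(v + 2)*(v)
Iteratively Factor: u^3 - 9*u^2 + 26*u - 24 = (u - 3)*(u^2 - 6*u + 8) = (u - 3)*(u - 2)*(u - 4)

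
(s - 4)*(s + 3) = s^2 - s - 12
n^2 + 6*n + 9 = (n + 3)^2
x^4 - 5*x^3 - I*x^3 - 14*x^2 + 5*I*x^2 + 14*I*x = x*(x - 7)*(x + 2)*(x - I)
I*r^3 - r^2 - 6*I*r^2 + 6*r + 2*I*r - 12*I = (r - 6)*(r + 2*I)*(I*r + 1)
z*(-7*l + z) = -7*l*z + z^2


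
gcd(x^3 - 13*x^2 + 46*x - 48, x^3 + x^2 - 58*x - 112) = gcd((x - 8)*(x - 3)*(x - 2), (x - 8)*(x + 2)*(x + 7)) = x - 8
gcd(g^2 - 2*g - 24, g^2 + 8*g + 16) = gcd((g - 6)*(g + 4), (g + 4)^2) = g + 4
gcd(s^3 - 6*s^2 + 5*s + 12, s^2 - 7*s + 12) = s^2 - 7*s + 12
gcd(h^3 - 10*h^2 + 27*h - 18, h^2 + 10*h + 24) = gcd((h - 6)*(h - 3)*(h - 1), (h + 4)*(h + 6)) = 1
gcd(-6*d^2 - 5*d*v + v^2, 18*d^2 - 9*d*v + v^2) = -6*d + v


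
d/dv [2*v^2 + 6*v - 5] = 4*v + 6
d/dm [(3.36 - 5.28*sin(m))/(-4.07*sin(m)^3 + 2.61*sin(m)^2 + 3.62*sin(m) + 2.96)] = (-42.9792*sin(m)^3 + 54.8064*sin(m)^2 - 17.5392*sin(m) - 27.792)*cos(m)/(16.5649*sin(m)^6 - 21.2454*sin(m)^5 - 22.6547*sin(m)^4 - 5.198*sin(m)^3 + 28.5556*sin(m)^2 + 21.4304*sin(m) + 8.7616)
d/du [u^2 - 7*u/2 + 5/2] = 2*u - 7/2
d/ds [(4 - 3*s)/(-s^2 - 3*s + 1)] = (-3*s^2 + 8*s + 9)/(s^4 + 6*s^3 + 7*s^2 - 6*s + 1)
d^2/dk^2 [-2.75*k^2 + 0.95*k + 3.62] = -5.50000000000000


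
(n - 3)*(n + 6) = n^2 + 3*n - 18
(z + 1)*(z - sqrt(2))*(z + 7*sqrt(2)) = z^3 + z^2 + 6*sqrt(2)*z^2 - 14*z + 6*sqrt(2)*z - 14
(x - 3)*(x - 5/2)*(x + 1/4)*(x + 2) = x^4 - 13*x^3/4 - 35*x^2/8 + 113*x/8 + 15/4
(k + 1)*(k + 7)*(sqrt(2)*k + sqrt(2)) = sqrt(2)*k^3 + 9*sqrt(2)*k^2 + 15*sqrt(2)*k + 7*sqrt(2)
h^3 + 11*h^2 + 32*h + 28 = (h + 2)^2*(h + 7)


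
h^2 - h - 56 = (h - 8)*(h + 7)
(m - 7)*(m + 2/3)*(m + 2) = m^3 - 13*m^2/3 - 52*m/3 - 28/3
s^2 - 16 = (s - 4)*(s + 4)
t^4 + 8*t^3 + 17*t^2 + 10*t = t*(t + 1)*(t + 2)*(t + 5)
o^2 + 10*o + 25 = (o + 5)^2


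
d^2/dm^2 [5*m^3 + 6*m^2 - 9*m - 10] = 30*m + 12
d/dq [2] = 0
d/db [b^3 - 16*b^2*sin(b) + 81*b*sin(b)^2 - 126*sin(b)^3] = -16*b^2*cos(b) + 3*b^2 - 32*b*sin(b) + 81*b*sin(2*b) - 378*sin(b)^2*cos(b) + 81*sin(b)^2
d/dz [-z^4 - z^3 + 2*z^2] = z*(-4*z^2 - 3*z + 4)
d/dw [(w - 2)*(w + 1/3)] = 2*w - 5/3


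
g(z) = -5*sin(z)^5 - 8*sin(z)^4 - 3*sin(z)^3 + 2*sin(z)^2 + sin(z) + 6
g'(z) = -25*sin(z)^4*cos(z) - 32*sin(z)^3*cos(z) - 9*sin(z)^2*cos(z) + 4*sin(z)*cos(z) + cos(z)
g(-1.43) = 6.95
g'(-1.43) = -0.67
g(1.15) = -2.42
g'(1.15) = -18.19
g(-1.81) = 6.87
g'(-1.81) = 1.02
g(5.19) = 6.58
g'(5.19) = -1.28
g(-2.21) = 6.38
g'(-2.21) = 1.10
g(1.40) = -6.13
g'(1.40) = -9.86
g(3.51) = 5.94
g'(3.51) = 0.50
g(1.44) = -6.49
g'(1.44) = -7.72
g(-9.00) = 5.97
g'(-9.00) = 0.60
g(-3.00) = 5.90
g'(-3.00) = -0.33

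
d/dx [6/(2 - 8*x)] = 12/(4*x - 1)^2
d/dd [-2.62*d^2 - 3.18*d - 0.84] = -5.24*d - 3.18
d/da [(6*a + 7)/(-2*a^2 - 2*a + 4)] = (-6*a^2 - 6*a + (2*a + 1)*(6*a + 7) + 12)/(2*(a^2 + a - 2)^2)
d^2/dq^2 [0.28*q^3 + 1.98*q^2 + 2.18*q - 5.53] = 1.68*q + 3.96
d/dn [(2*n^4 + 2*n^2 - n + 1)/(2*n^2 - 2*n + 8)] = (4*n^5 - 6*n^4 + 32*n^3 - n^2 + 14*n - 3)/(2*(n^4 - 2*n^3 + 9*n^2 - 8*n + 16))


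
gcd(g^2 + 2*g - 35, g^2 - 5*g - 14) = 1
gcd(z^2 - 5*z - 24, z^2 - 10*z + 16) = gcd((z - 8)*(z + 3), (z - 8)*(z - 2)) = z - 8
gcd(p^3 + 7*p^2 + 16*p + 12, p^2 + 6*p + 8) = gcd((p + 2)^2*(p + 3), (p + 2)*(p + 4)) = p + 2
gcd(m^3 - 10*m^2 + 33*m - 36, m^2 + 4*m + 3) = 1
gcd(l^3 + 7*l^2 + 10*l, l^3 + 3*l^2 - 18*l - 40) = l^2 + 7*l + 10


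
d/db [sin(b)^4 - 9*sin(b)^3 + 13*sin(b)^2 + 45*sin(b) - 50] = (4*sin(b)^3 - 27*sin(b)^2 + 26*sin(b) + 45)*cos(b)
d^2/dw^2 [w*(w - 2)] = 2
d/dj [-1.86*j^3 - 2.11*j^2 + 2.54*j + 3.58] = -5.58*j^2 - 4.22*j + 2.54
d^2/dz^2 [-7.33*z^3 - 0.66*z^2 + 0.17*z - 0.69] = -43.98*z - 1.32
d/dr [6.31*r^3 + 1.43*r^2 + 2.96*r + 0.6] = 18.93*r^2 + 2.86*r + 2.96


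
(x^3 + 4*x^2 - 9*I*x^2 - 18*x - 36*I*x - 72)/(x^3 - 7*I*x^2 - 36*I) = (x + 4)/(x + 2*I)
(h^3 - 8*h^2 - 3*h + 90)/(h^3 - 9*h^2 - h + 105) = (h - 6)/(h - 7)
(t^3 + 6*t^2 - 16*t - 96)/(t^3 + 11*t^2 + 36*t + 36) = (t^2 - 16)/(t^2 + 5*t + 6)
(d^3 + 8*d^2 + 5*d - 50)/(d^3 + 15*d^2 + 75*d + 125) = (d - 2)/(d + 5)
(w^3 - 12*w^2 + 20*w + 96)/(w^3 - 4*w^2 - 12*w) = (w - 8)/w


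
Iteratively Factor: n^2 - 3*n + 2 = (n - 2)*(n - 1)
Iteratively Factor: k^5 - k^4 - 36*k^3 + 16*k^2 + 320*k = (k + 4)*(k^4 - 5*k^3 - 16*k^2 + 80*k) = (k + 4)^2*(k^3 - 9*k^2 + 20*k) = (k - 4)*(k + 4)^2*(k^2 - 5*k) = k*(k - 4)*(k + 4)^2*(k - 5)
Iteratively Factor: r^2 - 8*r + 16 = (r - 4)*(r - 4)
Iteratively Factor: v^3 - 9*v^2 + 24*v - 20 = (v - 2)*(v^2 - 7*v + 10) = (v - 5)*(v - 2)*(v - 2)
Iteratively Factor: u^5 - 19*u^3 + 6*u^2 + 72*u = (u - 3)*(u^4 + 3*u^3 - 10*u^2 - 24*u) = (u - 3)*(u + 4)*(u^3 - u^2 - 6*u) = (u - 3)^2*(u + 4)*(u^2 + 2*u) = u*(u - 3)^2*(u + 4)*(u + 2)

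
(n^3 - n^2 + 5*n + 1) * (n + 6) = n^4 + 5*n^3 - n^2 + 31*n + 6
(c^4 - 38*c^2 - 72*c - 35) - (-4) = c^4 - 38*c^2 - 72*c - 31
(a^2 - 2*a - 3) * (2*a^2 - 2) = 2*a^4 - 4*a^3 - 8*a^2 + 4*a + 6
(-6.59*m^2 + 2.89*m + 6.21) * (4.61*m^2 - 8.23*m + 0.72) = -30.3799*m^4 + 67.5586*m^3 + 0.0986000000000047*m^2 - 49.0275*m + 4.4712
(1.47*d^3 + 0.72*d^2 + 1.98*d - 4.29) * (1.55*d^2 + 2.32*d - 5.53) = 2.2785*d^5 + 4.5264*d^4 - 3.3897*d^3 - 6.0375*d^2 - 20.9022*d + 23.7237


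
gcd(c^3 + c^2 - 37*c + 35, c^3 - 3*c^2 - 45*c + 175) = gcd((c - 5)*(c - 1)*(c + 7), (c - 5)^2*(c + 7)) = c^2 + 2*c - 35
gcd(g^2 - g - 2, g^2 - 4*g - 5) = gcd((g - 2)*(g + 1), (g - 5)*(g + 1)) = g + 1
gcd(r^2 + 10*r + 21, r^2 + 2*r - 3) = r + 3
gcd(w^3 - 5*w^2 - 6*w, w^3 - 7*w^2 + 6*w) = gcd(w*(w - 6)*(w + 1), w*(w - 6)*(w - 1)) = w^2 - 6*w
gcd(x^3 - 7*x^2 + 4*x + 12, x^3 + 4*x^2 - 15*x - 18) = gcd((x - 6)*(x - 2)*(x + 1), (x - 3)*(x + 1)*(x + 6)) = x + 1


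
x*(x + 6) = x^2 + 6*x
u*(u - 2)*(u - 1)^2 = u^4 - 4*u^3 + 5*u^2 - 2*u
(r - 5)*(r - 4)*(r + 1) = r^3 - 8*r^2 + 11*r + 20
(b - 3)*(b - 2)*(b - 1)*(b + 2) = b^4 - 4*b^3 - b^2 + 16*b - 12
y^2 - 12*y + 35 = (y - 7)*(y - 5)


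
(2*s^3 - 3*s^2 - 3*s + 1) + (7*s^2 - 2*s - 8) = 2*s^3 + 4*s^2 - 5*s - 7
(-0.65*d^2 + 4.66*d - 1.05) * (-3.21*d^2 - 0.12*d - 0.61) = 2.0865*d^4 - 14.8806*d^3 + 3.2078*d^2 - 2.7166*d + 0.6405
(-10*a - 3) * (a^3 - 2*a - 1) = -10*a^4 - 3*a^3 + 20*a^2 + 16*a + 3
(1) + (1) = 2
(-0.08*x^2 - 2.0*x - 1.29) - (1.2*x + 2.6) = -0.08*x^2 - 3.2*x - 3.89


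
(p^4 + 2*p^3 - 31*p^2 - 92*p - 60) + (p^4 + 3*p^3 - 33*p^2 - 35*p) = 2*p^4 + 5*p^3 - 64*p^2 - 127*p - 60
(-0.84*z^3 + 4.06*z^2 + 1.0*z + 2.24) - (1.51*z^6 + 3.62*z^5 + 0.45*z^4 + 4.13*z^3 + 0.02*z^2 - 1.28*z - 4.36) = -1.51*z^6 - 3.62*z^5 - 0.45*z^4 - 4.97*z^3 + 4.04*z^2 + 2.28*z + 6.6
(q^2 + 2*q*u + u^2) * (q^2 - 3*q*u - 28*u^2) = q^4 - q^3*u - 33*q^2*u^2 - 59*q*u^3 - 28*u^4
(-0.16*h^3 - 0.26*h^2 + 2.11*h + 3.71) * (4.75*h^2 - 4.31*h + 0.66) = -0.76*h^5 - 0.5454*h^4 + 11.0375*h^3 + 8.3568*h^2 - 14.5975*h + 2.4486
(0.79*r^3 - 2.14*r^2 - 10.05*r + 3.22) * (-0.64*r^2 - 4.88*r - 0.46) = -0.5056*r^5 - 2.4856*r^4 + 16.5118*r^3 + 47.9676*r^2 - 11.0906*r - 1.4812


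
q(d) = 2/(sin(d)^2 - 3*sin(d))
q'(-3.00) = -33.07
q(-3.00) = 4.51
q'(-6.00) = 8.11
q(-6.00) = -2.63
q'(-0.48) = 2.72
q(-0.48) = 1.25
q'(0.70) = 1.14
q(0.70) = -1.32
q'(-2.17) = -0.53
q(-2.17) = 0.63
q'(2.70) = -3.21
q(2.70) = -1.82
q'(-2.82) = -6.27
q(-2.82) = 1.91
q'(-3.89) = -0.96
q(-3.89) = -1.27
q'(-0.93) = 0.59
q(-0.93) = 0.66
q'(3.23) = -85.12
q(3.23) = 7.33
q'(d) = 2*(-2*sin(d)*cos(d) + 3*cos(d))/(sin(d)^2 - 3*sin(d))^2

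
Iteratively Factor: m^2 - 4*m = (m - 4)*(m)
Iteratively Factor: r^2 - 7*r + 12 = (r - 3)*(r - 4)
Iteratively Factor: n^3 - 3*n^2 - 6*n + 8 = (n - 1)*(n^2 - 2*n - 8) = (n - 1)*(n + 2)*(n - 4)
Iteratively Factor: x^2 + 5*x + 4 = (x + 4)*(x + 1)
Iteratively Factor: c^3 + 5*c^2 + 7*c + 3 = (c + 3)*(c^2 + 2*c + 1) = (c + 1)*(c + 3)*(c + 1)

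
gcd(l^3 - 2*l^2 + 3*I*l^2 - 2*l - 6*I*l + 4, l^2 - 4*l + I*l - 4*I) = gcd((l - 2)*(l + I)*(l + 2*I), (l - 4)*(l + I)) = l + I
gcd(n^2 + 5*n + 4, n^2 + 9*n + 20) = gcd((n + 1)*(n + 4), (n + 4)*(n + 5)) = n + 4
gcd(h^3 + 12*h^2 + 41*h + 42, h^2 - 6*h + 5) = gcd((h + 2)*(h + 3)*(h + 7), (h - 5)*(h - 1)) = 1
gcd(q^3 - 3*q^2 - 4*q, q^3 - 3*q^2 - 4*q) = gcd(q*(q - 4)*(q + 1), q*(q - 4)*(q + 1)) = q^3 - 3*q^2 - 4*q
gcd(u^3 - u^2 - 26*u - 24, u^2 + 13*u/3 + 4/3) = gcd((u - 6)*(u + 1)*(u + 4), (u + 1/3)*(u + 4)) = u + 4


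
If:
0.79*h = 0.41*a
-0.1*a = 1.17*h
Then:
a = 0.00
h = 0.00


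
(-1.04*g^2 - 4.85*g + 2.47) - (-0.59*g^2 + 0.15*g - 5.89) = -0.45*g^2 - 5.0*g + 8.36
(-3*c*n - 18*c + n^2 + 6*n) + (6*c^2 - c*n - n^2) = 6*c^2 - 4*c*n - 18*c + 6*n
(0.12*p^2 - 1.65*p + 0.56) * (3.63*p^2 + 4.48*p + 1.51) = 0.4356*p^4 - 5.4519*p^3 - 5.178*p^2 + 0.0173000000000005*p + 0.8456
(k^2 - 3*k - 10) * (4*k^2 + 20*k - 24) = 4*k^4 + 8*k^3 - 124*k^2 - 128*k + 240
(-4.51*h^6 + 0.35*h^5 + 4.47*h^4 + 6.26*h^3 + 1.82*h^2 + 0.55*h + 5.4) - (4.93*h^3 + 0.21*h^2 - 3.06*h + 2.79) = -4.51*h^6 + 0.35*h^5 + 4.47*h^4 + 1.33*h^3 + 1.61*h^2 + 3.61*h + 2.61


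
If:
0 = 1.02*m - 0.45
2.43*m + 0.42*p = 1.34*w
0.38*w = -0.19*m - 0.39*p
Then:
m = 0.44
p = -0.76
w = 0.56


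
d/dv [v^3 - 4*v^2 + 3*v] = 3*v^2 - 8*v + 3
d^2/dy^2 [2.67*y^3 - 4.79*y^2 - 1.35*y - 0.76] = 16.02*y - 9.58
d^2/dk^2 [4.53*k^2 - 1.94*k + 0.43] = 9.06000000000000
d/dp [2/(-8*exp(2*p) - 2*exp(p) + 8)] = (8*exp(p) + 1)*exp(p)/(4*exp(2*p) + exp(p) - 4)^2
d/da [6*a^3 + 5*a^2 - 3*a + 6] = 18*a^2 + 10*a - 3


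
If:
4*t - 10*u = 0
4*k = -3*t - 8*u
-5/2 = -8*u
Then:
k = -155/128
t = 25/32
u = 5/16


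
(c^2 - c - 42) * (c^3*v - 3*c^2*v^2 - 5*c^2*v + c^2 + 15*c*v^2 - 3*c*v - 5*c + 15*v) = c^5*v - 3*c^4*v^2 - 6*c^4*v + c^4 + 18*c^3*v^2 - 40*c^3*v - 6*c^3 + 111*c^2*v^2 + 228*c^2*v - 37*c^2 - 630*c*v^2 + 111*c*v + 210*c - 630*v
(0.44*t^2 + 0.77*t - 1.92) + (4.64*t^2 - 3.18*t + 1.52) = 5.08*t^2 - 2.41*t - 0.4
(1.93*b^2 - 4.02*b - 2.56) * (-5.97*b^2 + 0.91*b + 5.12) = -11.5221*b^4 + 25.7557*b^3 + 21.5066*b^2 - 22.912*b - 13.1072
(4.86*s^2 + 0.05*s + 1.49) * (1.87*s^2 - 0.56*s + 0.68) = 9.0882*s^4 - 2.6281*s^3 + 6.0631*s^2 - 0.8004*s + 1.0132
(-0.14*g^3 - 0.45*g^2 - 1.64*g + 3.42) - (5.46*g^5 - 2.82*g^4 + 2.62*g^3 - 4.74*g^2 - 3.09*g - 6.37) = -5.46*g^5 + 2.82*g^4 - 2.76*g^3 + 4.29*g^2 + 1.45*g + 9.79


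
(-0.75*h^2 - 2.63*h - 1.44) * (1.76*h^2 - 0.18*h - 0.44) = -1.32*h^4 - 4.4938*h^3 - 1.731*h^2 + 1.4164*h + 0.6336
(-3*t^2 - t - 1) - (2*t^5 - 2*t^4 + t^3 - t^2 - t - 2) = -2*t^5 + 2*t^4 - t^3 - 2*t^2 + 1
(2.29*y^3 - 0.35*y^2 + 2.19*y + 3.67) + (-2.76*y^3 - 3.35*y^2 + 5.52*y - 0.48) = -0.47*y^3 - 3.7*y^2 + 7.71*y + 3.19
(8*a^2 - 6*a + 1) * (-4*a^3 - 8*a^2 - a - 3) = -32*a^5 - 40*a^4 + 36*a^3 - 26*a^2 + 17*a - 3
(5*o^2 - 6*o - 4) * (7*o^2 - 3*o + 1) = 35*o^4 - 57*o^3 - 5*o^2 + 6*o - 4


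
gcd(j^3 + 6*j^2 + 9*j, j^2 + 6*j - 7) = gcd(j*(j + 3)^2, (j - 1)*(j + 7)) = 1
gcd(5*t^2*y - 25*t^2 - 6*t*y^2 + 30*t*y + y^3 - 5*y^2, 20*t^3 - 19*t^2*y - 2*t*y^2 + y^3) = 5*t^2 - 6*t*y + y^2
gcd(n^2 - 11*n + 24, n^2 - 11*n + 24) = n^2 - 11*n + 24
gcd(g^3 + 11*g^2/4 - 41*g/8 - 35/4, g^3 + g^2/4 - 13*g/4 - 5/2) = g^2 - 3*g/4 - 5/2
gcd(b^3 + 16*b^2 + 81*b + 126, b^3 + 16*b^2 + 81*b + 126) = b^3 + 16*b^2 + 81*b + 126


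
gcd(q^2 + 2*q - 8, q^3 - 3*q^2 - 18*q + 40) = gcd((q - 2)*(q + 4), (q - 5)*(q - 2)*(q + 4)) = q^2 + 2*q - 8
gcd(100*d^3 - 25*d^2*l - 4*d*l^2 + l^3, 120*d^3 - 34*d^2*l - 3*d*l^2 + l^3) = 20*d^2 - 9*d*l + l^2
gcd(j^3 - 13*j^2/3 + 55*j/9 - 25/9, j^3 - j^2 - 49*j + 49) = j - 1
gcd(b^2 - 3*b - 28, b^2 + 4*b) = b + 4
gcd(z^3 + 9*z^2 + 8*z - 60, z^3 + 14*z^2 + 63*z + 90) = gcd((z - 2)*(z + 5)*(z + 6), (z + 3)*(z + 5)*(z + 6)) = z^2 + 11*z + 30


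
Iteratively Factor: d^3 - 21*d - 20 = (d + 1)*(d^2 - d - 20) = (d - 5)*(d + 1)*(d + 4)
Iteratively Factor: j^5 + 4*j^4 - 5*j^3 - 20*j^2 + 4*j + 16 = (j - 1)*(j^4 + 5*j^3 - 20*j - 16) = (j - 1)*(j + 1)*(j^3 + 4*j^2 - 4*j - 16) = (j - 1)*(j + 1)*(j + 4)*(j^2 - 4) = (j - 2)*(j - 1)*(j + 1)*(j + 4)*(j + 2)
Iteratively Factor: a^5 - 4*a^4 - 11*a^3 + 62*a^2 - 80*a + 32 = (a + 4)*(a^4 - 8*a^3 + 21*a^2 - 22*a + 8) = (a - 1)*(a + 4)*(a^3 - 7*a^2 + 14*a - 8) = (a - 1)^2*(a + 4)*(a^2 - 6*a + 8) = (a - 2)*(a - 1)^2*(a + 4)*(a - 4)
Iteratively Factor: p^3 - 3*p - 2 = (p + 1)*(p^2 - p - 2) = (p + 1)^2*(p - 2)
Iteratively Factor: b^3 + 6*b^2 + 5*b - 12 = (b + 4)*(b^2 + 2*b - 3) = (b + 3)*(b + 4)*(b - 1)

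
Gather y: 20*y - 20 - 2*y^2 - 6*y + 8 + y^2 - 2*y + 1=-y^2 + 12*y - 11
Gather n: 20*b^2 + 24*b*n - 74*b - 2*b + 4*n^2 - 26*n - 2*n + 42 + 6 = 20*b^2 - 76*b + 4*n^2 + n*(24*b - 28) + 48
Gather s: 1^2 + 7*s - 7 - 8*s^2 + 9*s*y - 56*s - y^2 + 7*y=-8*s^2 + s*(9*y - 49) - y^2 + 7*y - 6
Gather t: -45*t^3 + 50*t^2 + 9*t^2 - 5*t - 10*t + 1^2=-45*t^3 + 59*t^2 - 15*t + 1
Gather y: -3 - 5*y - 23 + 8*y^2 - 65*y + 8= 8*y^2 - 70*y - 18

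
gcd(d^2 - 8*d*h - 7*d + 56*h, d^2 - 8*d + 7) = d - 7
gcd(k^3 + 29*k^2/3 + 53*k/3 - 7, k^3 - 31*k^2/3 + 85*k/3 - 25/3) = k - 1/3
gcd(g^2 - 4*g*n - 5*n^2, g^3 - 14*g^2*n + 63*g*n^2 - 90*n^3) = g - 5*n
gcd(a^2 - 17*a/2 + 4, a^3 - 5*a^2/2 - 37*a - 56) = a - 8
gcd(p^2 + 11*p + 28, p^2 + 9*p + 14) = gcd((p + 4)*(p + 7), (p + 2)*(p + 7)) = p + 7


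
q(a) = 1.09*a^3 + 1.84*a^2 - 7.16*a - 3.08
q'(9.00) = 290.83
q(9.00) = 876.13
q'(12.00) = 507.88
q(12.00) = 2059.48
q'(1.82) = 10.37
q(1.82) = -3.45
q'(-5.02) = 56.77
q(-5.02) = -58.66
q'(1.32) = 3.40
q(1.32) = -6.82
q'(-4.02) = 30.89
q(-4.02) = -15.37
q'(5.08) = 95.92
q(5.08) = 150.93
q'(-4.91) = 53.60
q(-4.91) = -52.59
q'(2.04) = 13.96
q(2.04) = -0.78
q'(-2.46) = 3.58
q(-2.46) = 9.44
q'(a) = 3.27*a^2 + 3.68*a - 7.16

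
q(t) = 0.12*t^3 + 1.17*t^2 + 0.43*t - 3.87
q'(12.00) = 80.35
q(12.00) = 377.13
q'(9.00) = 50.65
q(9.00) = 182.25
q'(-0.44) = -0.53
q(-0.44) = -3.84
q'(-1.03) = -1.60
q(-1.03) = -3.20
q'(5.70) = 25.46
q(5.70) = 58.82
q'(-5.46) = -1.61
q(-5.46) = 9.13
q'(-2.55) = -3.20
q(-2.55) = 0.65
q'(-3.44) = -3.36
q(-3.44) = 3.61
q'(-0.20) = -0.02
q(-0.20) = -3.91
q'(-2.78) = -3.29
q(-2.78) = 1.40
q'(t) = 0.36*t^2 + 2.34*t + 0.43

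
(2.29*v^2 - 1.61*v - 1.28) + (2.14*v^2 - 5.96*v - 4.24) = 4.43*v^2 - 7.57*v - 5.52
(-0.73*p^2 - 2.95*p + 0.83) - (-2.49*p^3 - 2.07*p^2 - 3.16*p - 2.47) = 2.49*p^3 + 1.34*p^2 + 0.21*p + 3.3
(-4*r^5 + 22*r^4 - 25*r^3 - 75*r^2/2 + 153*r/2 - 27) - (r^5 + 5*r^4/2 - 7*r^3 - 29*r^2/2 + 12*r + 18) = -5*r^5 + 39*r^4/2 - 18*r^3 - 23*r^2 + 129*r/2 - 45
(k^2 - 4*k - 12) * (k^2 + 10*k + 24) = k^4 + 6*k^3 - 28*k^2 - 216*k - 288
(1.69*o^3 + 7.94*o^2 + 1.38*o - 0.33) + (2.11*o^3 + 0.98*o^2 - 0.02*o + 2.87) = 3.8*o^3 + 8.92*o^2 + 1.36*o + 2.54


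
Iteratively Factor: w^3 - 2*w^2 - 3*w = (w + 1)*(w^2 - 3*w) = w*(w + 1)*(w - 3)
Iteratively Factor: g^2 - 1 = (g + 1)*(g - 1)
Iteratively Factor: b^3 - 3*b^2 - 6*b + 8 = (b + 2)*(b^2 - 5*b + 4) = (b - 1)*(b + 2)*(b - 4)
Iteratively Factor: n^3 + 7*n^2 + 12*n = (n)*(n^2 + 7*n + 12) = n*(n + 4)*(n + 3)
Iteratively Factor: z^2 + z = (z)*(z + 1)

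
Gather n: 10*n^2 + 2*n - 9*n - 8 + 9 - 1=10*n^2 - 7*n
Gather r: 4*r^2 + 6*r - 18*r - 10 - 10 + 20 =4*r^2 - 12*r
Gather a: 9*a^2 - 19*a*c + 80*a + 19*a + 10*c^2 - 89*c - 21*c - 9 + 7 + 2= 9*a^2 + a*(99 - 19*c) + 10*c^2 - 110*c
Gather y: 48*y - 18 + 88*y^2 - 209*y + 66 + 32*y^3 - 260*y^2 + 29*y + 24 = 32*y^3 - 172*y^2 - 132*y + 72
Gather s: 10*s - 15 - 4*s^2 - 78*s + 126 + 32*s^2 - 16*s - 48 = 28*s^2 - 84*s + 63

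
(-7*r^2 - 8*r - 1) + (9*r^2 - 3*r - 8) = 2*r^2 - 11*r - 9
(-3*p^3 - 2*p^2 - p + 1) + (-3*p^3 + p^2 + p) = -6*p^3 - p^2 + 1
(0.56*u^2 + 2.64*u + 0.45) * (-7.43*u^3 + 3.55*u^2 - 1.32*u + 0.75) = -4.1608*u^5 - 17.6272*u^4 + 5.2893*u^3 - 1.4673*u^2 + 1.386*u + 0.3375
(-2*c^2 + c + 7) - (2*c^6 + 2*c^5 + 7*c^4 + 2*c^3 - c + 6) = -2*c^6 - 2*c^5 - 7*c^4 - 2*c^3 - 2*c^2 + 2*c + 1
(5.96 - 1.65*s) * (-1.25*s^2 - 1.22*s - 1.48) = 2.0625*s^3 - 5.437*s^2 - 4.8292*s - 8.8208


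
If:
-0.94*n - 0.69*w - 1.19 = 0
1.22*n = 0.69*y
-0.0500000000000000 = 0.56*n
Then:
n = -0.09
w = -1.60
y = -0.16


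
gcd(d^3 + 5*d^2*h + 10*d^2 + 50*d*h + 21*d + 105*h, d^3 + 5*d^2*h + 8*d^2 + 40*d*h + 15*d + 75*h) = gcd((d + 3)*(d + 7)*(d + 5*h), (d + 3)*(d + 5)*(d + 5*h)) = d^2 + 5*d*h + 3*d + 15*h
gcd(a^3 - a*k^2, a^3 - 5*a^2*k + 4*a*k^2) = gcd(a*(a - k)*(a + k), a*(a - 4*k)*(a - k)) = a^2 - a*k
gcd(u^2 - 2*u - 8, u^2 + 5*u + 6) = u + 2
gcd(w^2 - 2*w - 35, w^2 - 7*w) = w - 7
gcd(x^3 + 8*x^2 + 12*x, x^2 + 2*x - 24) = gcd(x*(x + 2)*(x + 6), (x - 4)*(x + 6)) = x + 6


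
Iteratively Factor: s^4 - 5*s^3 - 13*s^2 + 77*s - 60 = (s - 1)*(s^3 - 4*s^2 - 17*s + 60) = (s - 5)*(s - 1)*(s^2 + s - 12) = (s - 5)*(s - 1)*(s + 4)*(s - 3)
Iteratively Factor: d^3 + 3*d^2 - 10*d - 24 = (d + 4)*(d^2 - d - 6) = (d + 2)*(d + 4)*(d - 3)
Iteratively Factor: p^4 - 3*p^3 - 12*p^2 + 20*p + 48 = (p + 2)*(p^3 - 5*p^2 - 2*p + 24) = (p - 3)*(p + 2)*(p^2 - 2*p - 8) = (p - 3)*(p + 2)^2*(p - 4)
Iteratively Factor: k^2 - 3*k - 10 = (k - 5)*(k + 2)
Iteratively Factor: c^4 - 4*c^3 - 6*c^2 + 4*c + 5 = (c - 5)*(c^3 + c^2 - c - 1) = (c - 5)*(c + 1)*(c^2 - 1) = (c - 5)*(c + 1)^2*(c - 1)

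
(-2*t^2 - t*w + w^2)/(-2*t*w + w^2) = (t + w)/w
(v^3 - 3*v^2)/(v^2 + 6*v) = v*(v - 3)/(v + 6)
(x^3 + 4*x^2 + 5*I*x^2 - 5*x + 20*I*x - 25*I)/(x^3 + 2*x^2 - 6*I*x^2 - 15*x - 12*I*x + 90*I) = (x^2 + x*(-1 + 5*I) - 5*I)/(x^2 + x*(-3 - 6*I) + 18*I)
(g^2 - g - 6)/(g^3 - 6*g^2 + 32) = (g - 3)/(g^2 - 8*g + 16)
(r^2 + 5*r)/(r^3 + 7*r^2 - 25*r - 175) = r/(r^2 + 2*r - 35)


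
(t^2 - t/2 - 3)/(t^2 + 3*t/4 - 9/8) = 4*(t - 2)/(4*t - 3)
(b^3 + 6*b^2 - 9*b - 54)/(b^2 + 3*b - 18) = b + 3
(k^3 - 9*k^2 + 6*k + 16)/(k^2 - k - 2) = k - 8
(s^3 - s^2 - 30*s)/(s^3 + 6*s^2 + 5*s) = (s - 6)/(s + 1)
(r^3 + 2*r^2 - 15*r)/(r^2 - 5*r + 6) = r*(r + 5)/(r - 2)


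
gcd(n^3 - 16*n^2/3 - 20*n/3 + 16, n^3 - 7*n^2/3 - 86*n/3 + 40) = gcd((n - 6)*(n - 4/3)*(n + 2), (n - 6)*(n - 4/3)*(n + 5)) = n^2 - 22*n/3 + 8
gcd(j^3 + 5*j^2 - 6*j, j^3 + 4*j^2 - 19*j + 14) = j - 1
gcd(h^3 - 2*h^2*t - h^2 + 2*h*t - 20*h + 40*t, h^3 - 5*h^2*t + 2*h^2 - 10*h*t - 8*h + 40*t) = h + 4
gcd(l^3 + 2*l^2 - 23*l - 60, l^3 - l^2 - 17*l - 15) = l^2 - 2*l - 15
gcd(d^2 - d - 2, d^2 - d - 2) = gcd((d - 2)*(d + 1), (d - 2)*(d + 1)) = d^2 - d - 2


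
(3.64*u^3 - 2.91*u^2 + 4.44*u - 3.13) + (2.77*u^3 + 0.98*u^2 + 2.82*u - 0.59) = 6.41*u^3 - 1.93*u^2 + 7.26*u - 3.72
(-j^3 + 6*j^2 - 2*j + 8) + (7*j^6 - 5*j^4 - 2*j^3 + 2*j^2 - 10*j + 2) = 7*j^6 - 5*j^4 - 3*j^3 + 8*j^2 - 12*j + 10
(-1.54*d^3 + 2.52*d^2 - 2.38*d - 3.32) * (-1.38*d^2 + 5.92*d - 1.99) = 2.1252*d^5 - 12.5944*d^4 + 21.2674*d^3 - 14.5228*d^2 - 14.9182*d + 6.6068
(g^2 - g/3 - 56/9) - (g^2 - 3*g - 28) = 8*g/3 + 196/9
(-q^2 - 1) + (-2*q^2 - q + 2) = -3*q^2 - q + 1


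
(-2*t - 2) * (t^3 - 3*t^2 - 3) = -2*t^4 + 4*t^3 + 6*t^2 + 6*t + 6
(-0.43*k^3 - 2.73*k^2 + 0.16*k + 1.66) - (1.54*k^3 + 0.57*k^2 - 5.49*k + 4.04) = -1.97*k^3 - 3.3*k^2 + 5.65*k - 2.38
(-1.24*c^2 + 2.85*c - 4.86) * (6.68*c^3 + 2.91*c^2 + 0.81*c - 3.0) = -8.2832*c^5 + 15.4296*c^4 - 25.1757*c^3 - 8.1141*c^2 - 12.4866*c + 14.58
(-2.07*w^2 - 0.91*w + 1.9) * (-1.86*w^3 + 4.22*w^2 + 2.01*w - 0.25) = 3.8502*w^5 - 7.0428*w^4 - 11.5349*w^3 + 6.7064*w^2 + 4.0465*w - 0.475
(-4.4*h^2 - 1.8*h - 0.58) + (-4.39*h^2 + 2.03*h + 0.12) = -8.79*h^2 + 0.23*h - 0.46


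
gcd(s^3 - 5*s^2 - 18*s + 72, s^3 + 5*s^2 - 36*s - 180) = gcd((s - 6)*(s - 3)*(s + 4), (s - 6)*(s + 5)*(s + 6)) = s - 6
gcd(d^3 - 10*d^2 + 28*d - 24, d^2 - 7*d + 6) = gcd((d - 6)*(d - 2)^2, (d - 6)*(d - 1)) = d - 6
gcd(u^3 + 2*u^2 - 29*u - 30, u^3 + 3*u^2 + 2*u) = u + 1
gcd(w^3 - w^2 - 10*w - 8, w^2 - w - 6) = w + 2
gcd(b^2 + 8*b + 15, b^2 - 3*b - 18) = b + 3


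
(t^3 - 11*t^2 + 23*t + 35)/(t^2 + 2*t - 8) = (t^3 - 11*t^2 + 23*t + 35)/(t^2 + 2*t - 8)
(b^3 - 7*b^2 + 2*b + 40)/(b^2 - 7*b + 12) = (b^2 - 3*b - 10)/(b - 3)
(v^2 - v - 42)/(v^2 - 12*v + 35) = (v + 6)/(v - 5)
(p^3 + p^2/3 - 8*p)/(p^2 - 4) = p*(3*p^2 + p - 24)/(3*(p^2 - 4))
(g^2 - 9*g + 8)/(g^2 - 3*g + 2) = (g - 8)/(g - 2)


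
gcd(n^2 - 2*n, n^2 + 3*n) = n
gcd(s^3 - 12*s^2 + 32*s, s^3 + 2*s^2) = s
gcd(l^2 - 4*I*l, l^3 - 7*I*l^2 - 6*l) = l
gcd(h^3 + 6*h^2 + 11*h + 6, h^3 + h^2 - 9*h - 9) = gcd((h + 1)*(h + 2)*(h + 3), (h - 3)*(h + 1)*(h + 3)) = h^2 + 4*h + 3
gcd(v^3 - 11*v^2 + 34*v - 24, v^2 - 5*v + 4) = v^2 - 5*v + 4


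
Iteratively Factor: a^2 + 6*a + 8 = (a + 2)*(a + 4)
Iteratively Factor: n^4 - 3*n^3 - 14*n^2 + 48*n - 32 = (n - 4)*(n^3 + n^2 - 10*n + 8) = (n - 4)*(n + 4)*(n^2 - 3*n + 2) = (n - 4)*(n - 2)*(n + 4)*(n - 1)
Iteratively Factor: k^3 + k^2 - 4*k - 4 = (k + 2)*(k^2 - k - 2) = (k + 1)*(k + 2)*(k - 2)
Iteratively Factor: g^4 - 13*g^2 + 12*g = (g + 4)*(g^3 - 4*g^2 + 3*g) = (g - 3)*(g + 4)*(g^2 - g) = g*(g - 3)*(g + 4)*(g - 1)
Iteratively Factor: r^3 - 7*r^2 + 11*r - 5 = (r - 5)*(r^2 - 2*r + 1) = (r - 5)*(r - 1)*(r - 1)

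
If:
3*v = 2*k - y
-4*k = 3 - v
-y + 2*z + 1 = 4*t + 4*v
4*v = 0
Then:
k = -3/4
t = z/2 + 5/8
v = 0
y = -3/2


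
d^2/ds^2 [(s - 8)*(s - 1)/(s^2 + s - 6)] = 4*(-5*s^3 + 21*s^2 - 69*s + 19)/(s^6 + 3*s^5 - 15*s^4 - 35*s^3 + 90*s^2 + 108*s - 216)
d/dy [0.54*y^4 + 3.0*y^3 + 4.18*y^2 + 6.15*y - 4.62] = 2.16*y^3 + 9.0*y^2 + 8.36*y + 6.15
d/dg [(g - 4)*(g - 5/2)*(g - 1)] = 3*g^2 - 15*g + 33/2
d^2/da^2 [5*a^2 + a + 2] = 10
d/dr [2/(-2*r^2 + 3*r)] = 2*(4*r - 3)/(r^2*(2*r - 3)^2)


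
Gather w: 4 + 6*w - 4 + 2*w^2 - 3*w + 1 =2*w^2 + 3*w + 1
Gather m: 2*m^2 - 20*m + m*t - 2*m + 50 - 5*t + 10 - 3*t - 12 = 2*m^2 + m*(t - 22) - 8*t + 48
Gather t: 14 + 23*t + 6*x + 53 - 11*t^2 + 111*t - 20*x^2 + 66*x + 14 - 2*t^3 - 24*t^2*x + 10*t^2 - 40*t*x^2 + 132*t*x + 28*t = -2*t^3 + t^2*(-24*x - 1) + t*(-40*x^2 + 132*x + 162) - 20*x^2 + 72*x + 81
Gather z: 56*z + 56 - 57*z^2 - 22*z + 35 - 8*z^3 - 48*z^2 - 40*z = -8*z^3 - 105*z^2 - 6*z + 91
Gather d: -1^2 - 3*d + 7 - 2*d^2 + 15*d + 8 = -2*d^2 + 12*d + 14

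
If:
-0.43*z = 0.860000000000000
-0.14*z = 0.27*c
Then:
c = 1.04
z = -2.00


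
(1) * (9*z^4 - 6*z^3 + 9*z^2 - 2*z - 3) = 9*z^4 - 6*z^3 + 9*z^2 - 2*z - 3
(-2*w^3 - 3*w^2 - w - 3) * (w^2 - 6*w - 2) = -2*w^5 + 9*w^4 + 21*w^3 + 9*w^2 + 20*w + 6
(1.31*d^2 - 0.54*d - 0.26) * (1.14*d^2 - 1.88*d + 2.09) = 1.4934*d^4 - 3.0784*d^3 + 3.4567*d^2 - 0.6398*d - 0.5434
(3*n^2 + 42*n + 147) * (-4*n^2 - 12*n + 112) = -12*n^4 - 204*n^3 - 756*n^2 + 2940*n + 16464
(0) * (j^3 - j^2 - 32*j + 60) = 0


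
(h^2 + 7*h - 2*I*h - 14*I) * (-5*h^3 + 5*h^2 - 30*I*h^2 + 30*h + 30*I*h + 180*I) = -5*h^5 - 30*h^4 - 20*I*h^4 + 5*h^3 - 120*I*h^3 - 150*h^2 + 260*I*h^2 + 780*h + 840*I*h + 2520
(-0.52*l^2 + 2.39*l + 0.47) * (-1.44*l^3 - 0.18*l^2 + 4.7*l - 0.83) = 0.7488*l^5 - 3.348*l^4 - 3.551*l^3 + 11.58*l^2 + 0.2253*l - 0.3901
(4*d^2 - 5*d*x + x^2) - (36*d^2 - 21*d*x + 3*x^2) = -32*d^2 + 16*d*x - 2*x^2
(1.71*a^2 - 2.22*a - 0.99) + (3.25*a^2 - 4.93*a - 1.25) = 4.96*a^2 - 7.15*a - 2.24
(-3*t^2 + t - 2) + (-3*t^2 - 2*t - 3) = -6*t^2 - t - 5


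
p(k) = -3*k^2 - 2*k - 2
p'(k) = -6*k - 2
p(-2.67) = -18.05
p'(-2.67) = 14.02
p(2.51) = -25.92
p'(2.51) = -17.06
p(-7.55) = -157.91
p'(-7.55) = 43.30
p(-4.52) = -54.25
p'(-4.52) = 25.12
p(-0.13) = -1.79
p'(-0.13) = -1.22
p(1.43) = -10.99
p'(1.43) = -10.58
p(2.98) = -34.60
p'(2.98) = -19.88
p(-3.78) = -37.31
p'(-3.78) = 20.68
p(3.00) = -35.00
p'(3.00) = -20.00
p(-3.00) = -23.00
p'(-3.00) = 16.00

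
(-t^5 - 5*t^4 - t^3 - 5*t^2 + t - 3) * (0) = 0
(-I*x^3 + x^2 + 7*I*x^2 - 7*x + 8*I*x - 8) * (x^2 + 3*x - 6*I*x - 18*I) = -I*x^5 - 5*x^4 + 4*I*x^4 + 20*x^3 + 23*I*x^3 + 145*x^2 + 48*I*x^2 + 120*x + 174*I*x + 144*I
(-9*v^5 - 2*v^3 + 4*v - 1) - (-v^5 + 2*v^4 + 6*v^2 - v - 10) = -8*v^5 - 2*v^4 - 2*v^3 - 6*v^2 + 5*v + 9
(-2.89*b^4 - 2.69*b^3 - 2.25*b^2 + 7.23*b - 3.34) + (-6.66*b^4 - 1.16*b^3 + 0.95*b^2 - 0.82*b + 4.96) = -9.55*b^4 - 3.85*b^3 - 1.3*b^2 + 6.41*b + 1.62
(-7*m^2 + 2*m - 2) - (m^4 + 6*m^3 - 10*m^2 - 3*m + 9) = -m^4 - 6*m^3 + 3*m^2 + 5*m - 11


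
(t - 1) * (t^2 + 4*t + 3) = t^3 + 3*t^2 - t - 3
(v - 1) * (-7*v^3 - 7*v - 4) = -7*v^4 + 7*v^3 - 7*v^2 + 3*v + 4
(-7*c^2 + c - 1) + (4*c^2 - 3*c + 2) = -3*c^2 - 2*c + 1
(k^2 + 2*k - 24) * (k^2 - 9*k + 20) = k^4 - 7*k^3 - 22*k^2 + 256*k - 480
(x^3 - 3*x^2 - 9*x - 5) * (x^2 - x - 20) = x^5 - 4*x^4 - 26*x^3 + 64*x^2 + 185*x + 100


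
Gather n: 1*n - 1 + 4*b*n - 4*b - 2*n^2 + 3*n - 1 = -4*b - 2*n^2 + n*(4*b + 4) - 2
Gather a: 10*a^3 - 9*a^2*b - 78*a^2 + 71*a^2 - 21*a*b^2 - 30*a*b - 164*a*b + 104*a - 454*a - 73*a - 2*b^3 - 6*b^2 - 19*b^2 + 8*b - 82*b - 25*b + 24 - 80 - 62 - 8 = 10*a^3 + a^2*(-9*b - 7) + a*(-21*b^2 - 194*b - 423) - 2*b^3 - 25*b^2 - 99*b - 126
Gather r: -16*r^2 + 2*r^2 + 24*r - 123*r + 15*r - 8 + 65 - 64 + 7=-14*r^2 - 84*r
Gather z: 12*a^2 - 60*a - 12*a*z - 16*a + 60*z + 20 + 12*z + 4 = 12*a^2 - 76*a + z*(72 - 12*a) + 24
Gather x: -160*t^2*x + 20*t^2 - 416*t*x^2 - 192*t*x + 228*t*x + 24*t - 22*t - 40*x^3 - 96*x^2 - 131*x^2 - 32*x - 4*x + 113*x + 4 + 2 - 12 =20*t^2 + 2*t - 40*x^3 + x^2*(-416*t - 227) + x*(-160*t^2 + 36*t + 77) - 6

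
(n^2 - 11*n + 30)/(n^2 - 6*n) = (n - 5)/n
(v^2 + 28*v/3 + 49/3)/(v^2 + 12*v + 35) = (v + 7/3)/(v + 5)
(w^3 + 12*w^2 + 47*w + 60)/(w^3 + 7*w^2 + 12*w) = (w + 5)/w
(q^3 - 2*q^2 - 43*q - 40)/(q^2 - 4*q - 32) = (q^2 + 6*q + 5)/(q + 4)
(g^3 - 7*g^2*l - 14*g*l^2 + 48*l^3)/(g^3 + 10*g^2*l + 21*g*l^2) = (g^2 - 10*g*l + 16*l^2)/(g*(g + 7*l))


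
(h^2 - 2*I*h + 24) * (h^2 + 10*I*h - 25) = h^4 + 8*I*h^3 + 19*h^2 + 290*I*h - 600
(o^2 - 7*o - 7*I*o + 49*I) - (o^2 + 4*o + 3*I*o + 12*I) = -11*o - 10*I*o + 37*I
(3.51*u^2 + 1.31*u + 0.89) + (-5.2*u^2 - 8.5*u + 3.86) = -1.69*u^2 - 7.19*u + 4.75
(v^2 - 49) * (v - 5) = v^3 - 5*v^2 - 49*v + 245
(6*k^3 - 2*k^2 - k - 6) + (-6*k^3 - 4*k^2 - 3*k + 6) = -6*k^2 - 4*k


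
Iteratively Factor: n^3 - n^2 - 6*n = (n + 2)*(n^2 - 3*n) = (n - 3)*(n + 2)*(n)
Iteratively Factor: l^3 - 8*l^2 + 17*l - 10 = (l - 2)*(l^2 - 6*l + 5) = (l - 5)*(l - 2)*(l - 1)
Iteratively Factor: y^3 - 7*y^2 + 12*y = (y)*(y^2 - 7*y + 12) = y*(y - 4)*(y - 3)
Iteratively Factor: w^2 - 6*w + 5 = (w - 1)*(w - 5)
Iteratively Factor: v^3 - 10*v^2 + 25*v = (v)*(v^2 - 10*v + 25) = v*(v - 5)*(v - 5)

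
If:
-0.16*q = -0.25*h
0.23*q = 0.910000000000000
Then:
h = 2.53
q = 3.96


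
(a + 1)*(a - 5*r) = a^2 - 5*a*r + a - 5*r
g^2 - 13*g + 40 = (g - 8)*(g - 5)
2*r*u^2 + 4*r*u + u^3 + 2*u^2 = u*(2*r + u)*(u + 2)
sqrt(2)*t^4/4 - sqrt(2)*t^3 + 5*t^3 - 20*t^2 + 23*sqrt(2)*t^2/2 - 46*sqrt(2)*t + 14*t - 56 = (t/2 + sqrt(2))*(t - 4)*(t + 7*sqrt(2))*(sqrt(2)*t/2 + 1)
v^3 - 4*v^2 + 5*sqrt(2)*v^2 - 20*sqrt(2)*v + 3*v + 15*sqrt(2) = (v - 3)*(v - 1)*(v + 5*sqrt(2))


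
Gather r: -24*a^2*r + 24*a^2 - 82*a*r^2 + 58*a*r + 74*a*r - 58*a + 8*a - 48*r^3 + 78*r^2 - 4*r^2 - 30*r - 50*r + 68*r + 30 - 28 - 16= 24*a^2 - 50*a - 48*r^3 + r^2*(74 - 82*a) + r*(-24*a^2 + 132*a - 12) - 14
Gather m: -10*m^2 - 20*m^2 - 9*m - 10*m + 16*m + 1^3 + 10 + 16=-30*m^2 - 3*m + 27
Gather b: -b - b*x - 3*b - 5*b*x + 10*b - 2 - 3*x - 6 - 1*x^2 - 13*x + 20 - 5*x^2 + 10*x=b*(6 - 6*x) - 6*x^2 - 6*x + 12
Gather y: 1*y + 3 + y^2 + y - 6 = y^2 + 2*y - 3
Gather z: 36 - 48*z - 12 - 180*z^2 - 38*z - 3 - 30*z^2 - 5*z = -210*z^2 - 91*z + 21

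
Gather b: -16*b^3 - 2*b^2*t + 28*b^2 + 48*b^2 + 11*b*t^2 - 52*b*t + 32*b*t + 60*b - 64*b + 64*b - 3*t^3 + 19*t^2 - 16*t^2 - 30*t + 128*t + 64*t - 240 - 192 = -16*b^3 + b^2*(76 - 2*t) + b*(11*t^2 - 20*t + 60) - 3*t^3 + 3*t^2 + 162*t - 432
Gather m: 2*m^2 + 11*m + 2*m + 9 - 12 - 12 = 2*m^2 + 13*m - 15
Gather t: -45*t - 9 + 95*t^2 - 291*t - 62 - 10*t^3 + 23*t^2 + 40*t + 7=-10*t^3 + 118*t^2 - 296*t - 64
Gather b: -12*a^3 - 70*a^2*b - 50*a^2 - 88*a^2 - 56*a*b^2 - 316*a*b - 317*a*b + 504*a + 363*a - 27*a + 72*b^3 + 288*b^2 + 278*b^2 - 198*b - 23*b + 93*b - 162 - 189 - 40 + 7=-12*a^3 - 138*a^2 + 840*a + 72*b^3 + b^2*(566 - 56*a) + b*(-70*a^2 - 633*a - 128) - 384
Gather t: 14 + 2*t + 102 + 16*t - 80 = 18*t + 36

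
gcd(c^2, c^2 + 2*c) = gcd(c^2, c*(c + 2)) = c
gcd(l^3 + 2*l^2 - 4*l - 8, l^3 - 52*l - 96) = l + 2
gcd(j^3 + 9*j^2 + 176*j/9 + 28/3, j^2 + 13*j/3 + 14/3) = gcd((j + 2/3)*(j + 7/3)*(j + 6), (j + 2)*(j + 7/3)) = j + 7/3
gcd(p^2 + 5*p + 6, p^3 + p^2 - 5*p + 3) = p + 3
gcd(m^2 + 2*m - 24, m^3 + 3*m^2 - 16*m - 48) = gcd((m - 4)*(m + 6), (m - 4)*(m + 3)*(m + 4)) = m - 4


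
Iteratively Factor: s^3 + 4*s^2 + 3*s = (s + 3)*(s^2 + s) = (s + 1)*(s + 3)*(s)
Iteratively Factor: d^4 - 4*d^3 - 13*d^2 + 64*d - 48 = (d - 1)*(d^3 - 3*d^2 - 16*d + 48) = (d - 1)*(d + 4)*(d^2 - 7*d + 12) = (d - 3)*(d - 1)*(d + 4)*(d - 4)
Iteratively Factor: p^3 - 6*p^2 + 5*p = (p)*(p^2 - 6*p + 5) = p*(p - 5)*(p - 1)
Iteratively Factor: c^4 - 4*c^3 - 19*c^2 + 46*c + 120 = (c + 2)*(c^3 - 6*c^2 - 7*c + 60) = (c - 5)*(c + 2)*(c^2 - c - 12) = (c - 5)*(c - 4)*(c + 2)*(c + 3)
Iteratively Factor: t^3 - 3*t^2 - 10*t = (t + 2)*(t^2 - 5*t) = (t - 5)*(t + 2)*(t)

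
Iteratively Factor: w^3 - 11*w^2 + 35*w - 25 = (w - 1)*(w^2 - 10*w + 25) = (w - 5)*(w - 1)*(w - 5)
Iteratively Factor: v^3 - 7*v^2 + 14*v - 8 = (v - 1)*(v^2 - 6*v + 8) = (v - 4)*(v - 1)*(v - 2)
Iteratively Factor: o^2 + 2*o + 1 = (o + 1)*(o + 1)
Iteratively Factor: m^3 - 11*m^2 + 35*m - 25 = (m - 5)*(m^2 - 6*m + 5) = (m - 5)*(m - 1)*(m - 5)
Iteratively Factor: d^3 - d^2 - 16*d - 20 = (d - 5)*(d^2 + 4*d + 4) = (d - 5)*(d + 2)*(d + 2)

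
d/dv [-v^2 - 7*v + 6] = -2*v - 7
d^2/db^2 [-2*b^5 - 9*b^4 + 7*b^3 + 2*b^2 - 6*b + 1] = -40*b^3 - 108*b^2 + 42*b + 4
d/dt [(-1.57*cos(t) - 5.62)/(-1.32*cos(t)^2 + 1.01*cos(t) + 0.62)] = (2.0724*cos(t)^2 + 14.8368*cos(t) - 4.7028)*sin(t)/(1.7424*cos(t)^4 - 2.6664*cos(t)^3 - 0.6167*cos(t)^2 + 1.2524*cos(t) + 0.3844)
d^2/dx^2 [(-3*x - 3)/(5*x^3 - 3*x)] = 18*(-25*x^5 - 50*x^4 - 5*x^3 + 15*x^2 - 3)/(x^3*(125*x^6 - 225*x^4 + 135*x^2 - 27))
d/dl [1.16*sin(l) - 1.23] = 1.16*cos(l)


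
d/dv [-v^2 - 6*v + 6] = -2*v - 6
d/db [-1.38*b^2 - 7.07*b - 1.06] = -2.76*b - 7.07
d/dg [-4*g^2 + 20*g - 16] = 20 - 8*g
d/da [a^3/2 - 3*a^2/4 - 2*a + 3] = 3*a^2/2 - 3*a/2 - 2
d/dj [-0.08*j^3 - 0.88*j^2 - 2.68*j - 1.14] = -0.24*j^2 - 1.76*j - 2.68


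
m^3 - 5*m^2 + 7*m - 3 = (m - 3)*(m - 1)^2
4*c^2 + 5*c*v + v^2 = (c + v)*(4*c + v)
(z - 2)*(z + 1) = z^2 - z - 2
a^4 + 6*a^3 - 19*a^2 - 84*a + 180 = (a - 3)*(a - 2)*(a + 5)*(a + 6)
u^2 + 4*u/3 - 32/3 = (u - 8/3)*(u + 4)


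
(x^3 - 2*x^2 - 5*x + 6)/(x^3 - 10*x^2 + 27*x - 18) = (x + 2)/(x - 6)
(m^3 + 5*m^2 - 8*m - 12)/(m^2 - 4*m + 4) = (m^2 + 7*m + 6)/(m - 2)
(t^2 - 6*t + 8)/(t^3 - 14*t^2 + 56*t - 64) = 1/(t - 8)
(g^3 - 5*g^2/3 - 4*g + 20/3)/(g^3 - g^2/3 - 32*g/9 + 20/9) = 3*(g - 2)/(3*g - 2)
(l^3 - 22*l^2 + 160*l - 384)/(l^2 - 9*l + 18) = (l^2 - 16*l + 64)/(l - 3)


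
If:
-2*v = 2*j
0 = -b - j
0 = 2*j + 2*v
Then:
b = v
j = -v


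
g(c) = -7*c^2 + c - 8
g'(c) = 1 - 14*c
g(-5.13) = -197.35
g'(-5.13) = 72.82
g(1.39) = -20.13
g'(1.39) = -18.46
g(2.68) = -55.60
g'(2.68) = -36.52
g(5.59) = -221.15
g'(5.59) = -77.26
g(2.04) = -35.09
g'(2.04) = -27.56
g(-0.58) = -10.93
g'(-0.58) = 9.12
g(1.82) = -29.37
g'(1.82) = -24.48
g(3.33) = -82.29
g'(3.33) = -45.62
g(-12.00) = -1028.00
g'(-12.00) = 169.00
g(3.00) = -68.00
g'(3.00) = -41.00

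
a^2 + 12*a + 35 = (a + 5)*(a + 7)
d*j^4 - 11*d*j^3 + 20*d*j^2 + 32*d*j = j*(j - 8)*(j - 4)*(d*j + d)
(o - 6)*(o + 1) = o^2 - 5*o - 6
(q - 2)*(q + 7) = q^2 + 5*q - 14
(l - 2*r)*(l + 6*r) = l^2 + 4*l*r - 12*r^2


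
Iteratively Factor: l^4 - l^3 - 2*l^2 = (l)*(l^3 - l^2 - 2*l) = l*(l + 1)*(l^2 - 2*l) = l^2*(l + 1)*(l - 2)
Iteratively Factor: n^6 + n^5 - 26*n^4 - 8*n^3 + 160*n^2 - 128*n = (n - 1)*(n^5 + 2*n^4 - 24*n^3 - 32*n^2 + 128*n) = (n - 1)*(n + 4)*(n^4 - 2*n^3 - 16*n^2 + 32*n) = (n - 2)*(n - 1)*(n + 4)*(n^3 - 16*n) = n*(n - 2)*(n - 1)*(n + 4)*(n^2 - 16) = n*(n - 4)*(n - 2)*(n - 1)*(n + 4)*(n + 4)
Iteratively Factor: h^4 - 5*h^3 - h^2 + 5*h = (h + 1)*(h^3 - 6*h^2 + 5*h) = h*(h + 1)*(h^2 - 6*h + 5) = h*(h - 5)*(h + 1)*(h - 1)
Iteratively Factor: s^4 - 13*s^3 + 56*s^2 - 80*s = (s - 4)*(s^3 - 9*s^2 + 20*s) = s*(s - 4)*(s^2 - 9*s + 20) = s*(s - 5)*(s - 4)*(s - 4)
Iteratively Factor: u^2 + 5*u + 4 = (u + 4)*(u + 1)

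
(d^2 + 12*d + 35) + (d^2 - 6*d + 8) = 2*d^2 + 6*d + 43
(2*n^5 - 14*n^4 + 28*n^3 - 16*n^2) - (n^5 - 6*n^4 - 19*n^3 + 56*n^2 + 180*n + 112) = n^5 - 8*n^4 + 47*n^3 - 72*n^2 - 180*n - 112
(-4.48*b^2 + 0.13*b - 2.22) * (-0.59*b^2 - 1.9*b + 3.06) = 2.6432*b^4 + 8.4353*b^3 - 12.646*b^2 + 4.6158*b - 6.7932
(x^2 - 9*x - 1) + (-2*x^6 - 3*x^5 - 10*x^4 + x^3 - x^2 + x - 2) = -2*x^6 - 3*x^5 - 10*x^4 + x^3 - 8*x - 3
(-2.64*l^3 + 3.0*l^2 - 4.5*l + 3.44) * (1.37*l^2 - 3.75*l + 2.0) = -3.6168*l^5 + 14.01*l^4 - 22.695*l^3 + 27.5878*l^2 - 21.9*l + 6.88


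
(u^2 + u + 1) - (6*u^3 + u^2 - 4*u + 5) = -6*u^3 + 5*u - 4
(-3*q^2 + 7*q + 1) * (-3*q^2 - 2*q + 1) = 9*q^4 - 15*q^3 - 20*q^2 + 5*q + 1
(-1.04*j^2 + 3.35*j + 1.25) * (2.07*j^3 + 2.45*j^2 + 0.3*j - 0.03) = -2.1528*j^5 + 4.3865*j^4 + 10.483*j^3 + 4.0987*j^2 + 0.2745*j - 0.0375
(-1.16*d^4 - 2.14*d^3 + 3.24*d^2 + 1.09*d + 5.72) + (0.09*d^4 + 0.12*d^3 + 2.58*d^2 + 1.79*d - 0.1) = -1.07*d^4 - 2.02*d^3 + 5.82*d^2 + 2.88*d + 5.62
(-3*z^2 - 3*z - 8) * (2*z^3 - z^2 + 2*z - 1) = -6*z^5 - 3*z^4 - 19*z^3 + 5*z^2 - 13*z + 8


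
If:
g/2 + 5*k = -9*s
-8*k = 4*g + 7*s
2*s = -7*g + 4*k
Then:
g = 0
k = 0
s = 0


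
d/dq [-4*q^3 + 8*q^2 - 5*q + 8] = -12*q^2 + 16*q - 5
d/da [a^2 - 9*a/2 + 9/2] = 2*a - 9/2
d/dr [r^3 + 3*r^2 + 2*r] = 3*r^2 + 6*r + 2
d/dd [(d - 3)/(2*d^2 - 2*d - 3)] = (-2*d^2 + 12*d - 9)/(4*d^4 - 8*d^3 - 8*d^2 + 12*d + 9)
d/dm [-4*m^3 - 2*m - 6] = -12*m^2 - 2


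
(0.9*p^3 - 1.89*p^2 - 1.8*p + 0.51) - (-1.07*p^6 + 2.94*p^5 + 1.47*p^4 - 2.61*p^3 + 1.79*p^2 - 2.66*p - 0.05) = 1.07*p^6 - 2.94*p^5 - 1.47*p^4 + 3.51*p^3 - 3.68*p^2 + 0.86*p + 0.56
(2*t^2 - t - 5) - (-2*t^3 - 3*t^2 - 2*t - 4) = 2*t^3 + 5*t^2 + t - 1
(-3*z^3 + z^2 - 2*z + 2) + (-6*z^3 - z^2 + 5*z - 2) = -9*z^3 + 3*z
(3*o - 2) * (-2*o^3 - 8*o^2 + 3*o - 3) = -6*o^4 - 20*o^3 + 25*o^2 - 15*o + 6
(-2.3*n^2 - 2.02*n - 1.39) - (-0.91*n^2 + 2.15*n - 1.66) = -1.39*n^2 - 4.17*n + 0.27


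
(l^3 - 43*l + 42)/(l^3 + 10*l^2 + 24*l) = (l^3 - 43*l + 42)/(l*(l^2 + 10*l + 24))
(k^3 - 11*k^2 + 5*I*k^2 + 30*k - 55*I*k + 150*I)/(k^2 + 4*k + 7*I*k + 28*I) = (k^3 + k^2*(-11 + 5*I) + k*(30 - 55*I) + 150*I)/(k^2 + k*(4 + 7*I) + 28*I)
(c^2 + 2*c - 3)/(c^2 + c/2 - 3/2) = 2*(c + 3)/(2*c + 3)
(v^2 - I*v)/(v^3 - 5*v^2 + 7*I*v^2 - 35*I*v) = (v - I)/(v^2 + v*(-5 + 7*I) - 35*I)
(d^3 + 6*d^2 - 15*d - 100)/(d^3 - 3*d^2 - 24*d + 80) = (d + 5)/(d - 4)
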